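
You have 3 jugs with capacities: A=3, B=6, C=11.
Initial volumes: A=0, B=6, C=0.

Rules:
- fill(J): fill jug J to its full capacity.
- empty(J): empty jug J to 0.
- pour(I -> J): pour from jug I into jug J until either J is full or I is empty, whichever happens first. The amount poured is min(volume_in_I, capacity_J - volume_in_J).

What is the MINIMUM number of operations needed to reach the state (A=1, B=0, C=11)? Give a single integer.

Answer: 4

Derivation:
BFS from (A=0, B=6, C=0). One shortest path:
  1. pour(B -> C) -> (A=0 B=0 C=6)
  2. fill(B) -> (A=0 B=6 C=6)
  3. pour(B -> C) -> (A=0 B=1 C=11)
  4. pour(B -> A) -> (A=1 B=0 C=11)
Reached target in 4 moves.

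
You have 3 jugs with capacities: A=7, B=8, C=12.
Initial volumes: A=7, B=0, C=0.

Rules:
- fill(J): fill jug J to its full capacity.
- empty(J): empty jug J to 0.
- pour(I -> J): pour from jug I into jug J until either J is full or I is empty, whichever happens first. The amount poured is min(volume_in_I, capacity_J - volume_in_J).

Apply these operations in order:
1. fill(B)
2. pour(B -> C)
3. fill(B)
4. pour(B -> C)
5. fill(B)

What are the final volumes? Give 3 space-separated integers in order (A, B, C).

Step 1: fill(B) -> (A=7 B=8 C=0)
Step 2: pour(B -> C) -> (A=7 B=0 C=8)
Step 3: fill(B) -> (A=7 B=8 C=8)
Step 4: pour(B -> C) -> (A=7 B=4 C=12)
Step 5: fill(B) -> (A=7 B=8 C=12)

Answer: 7 8 12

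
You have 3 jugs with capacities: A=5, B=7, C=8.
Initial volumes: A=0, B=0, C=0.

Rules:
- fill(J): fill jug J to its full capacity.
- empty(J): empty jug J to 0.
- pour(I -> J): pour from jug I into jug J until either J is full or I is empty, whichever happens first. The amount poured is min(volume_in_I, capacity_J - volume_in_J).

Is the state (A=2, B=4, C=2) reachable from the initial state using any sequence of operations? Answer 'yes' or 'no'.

Answer: no

Derivation:
BFS explored all 264 reachable states.
Reachable set includes: (0,0,0), (0,0,1), (0,0,2), (0,0,3), (0,0,4), (0,0,5), (0,0,6), (0,0,7), (0,0,8), (0,1,0), (0,1,1), (0,1,2) ...
Target (A=2, B=4, C=2) not in reachable set → no.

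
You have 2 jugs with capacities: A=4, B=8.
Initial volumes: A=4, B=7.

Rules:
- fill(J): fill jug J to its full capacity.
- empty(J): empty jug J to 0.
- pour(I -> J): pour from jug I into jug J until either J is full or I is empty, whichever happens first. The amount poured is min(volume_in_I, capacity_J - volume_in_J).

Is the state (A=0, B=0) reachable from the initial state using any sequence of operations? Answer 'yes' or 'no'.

BFS from (A=4, B=7):
  1. empty(A) -> (A=0 B=7)
  2. empty(B) -> (A=0 B=0)
Target reached → yes.

Answer: yes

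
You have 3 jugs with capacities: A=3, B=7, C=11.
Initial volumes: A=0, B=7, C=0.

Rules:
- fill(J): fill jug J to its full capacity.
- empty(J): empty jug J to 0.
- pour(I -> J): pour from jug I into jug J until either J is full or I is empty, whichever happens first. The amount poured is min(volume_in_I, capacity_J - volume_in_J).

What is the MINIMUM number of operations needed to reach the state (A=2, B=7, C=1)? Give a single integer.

BFS from (A=0, B=7, C=0). One shortest path:
  1. fill(A) -> (A=3 B=7 C=0)
  2. pour(B -> C) -> (A=3 B=0 C=7)
  3. pour(A -> B) -> (A=0 B=3 C=7)
  4. pour(C -> A) -> (A=3 B=3 C=4)
  5. pour(A -> B) -> (A=0 B=6 C=4)
  6. pour(C -> A) -> (A=3 B=6 C=1)
  7. pour(A -> B) -> (A=2 B=7 C=1)
Reached target in 7 moves.

Answer: 7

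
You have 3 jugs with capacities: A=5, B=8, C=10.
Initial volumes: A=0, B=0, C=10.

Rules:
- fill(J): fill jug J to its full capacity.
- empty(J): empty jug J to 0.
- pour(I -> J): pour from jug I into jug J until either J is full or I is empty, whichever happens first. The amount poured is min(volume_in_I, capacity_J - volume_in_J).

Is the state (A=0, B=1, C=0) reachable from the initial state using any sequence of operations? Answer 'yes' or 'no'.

BFS from (A=0, B=0, C=10):
  1. fill(B) -> (A=0 B=8 C=10)
  2. empty(C) -> (A=0 B=8 C=0)
  3. pour(B -> A) -> (A=5 B=3 C=0)
  4. empty(A) -> (A=0 B=3 C=0)
  5. pour(B -> C) -> (A=0 B=0 C=3)
  6. fill(B) -> (A=0 B=8 C=3)
  7. pour(B -> C) -> (A=0 B=1 C=10)
  8. empty(C) -> (A=0 B=1 C=0)
Target reached → yes.

Answer: yes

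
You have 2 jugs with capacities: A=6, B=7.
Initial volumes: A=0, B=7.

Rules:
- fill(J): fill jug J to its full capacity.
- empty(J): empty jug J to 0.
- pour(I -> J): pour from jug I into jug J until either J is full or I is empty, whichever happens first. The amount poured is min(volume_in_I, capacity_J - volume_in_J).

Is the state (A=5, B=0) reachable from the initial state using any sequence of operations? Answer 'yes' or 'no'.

BFS from (A=0, B=7):
  1. fill(A) -> (A=6 B=7)
  2. empty(B) -> (A=6 B=0)
  3. pour(A -> B) -> (A=0 B=6)
  4. fill(A) -> (A=6 B=6)
  5. pour(A -> B) -> (A=5 B=7)
  6. empty(B) -> (A=5 B=0)
Target reached → yes.

Answer: yes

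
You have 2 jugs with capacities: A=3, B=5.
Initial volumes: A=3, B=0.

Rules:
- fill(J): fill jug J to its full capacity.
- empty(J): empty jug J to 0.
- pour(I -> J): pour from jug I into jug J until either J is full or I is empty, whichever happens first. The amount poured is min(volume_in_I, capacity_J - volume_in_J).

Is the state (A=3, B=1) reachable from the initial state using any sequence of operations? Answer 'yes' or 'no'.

BFS from (A=3, B=0):
  1. pour(A -> B) -> (A=0 B=3)
  2. fill(A) -> (A=3 B=3)
  3. pour(A -> B) -> (A=1 B=5)
  4. empty(B) -> (A=1 B=0)
  5. pour(A -> B) -> (A=0 B=1)
  6. fill(A) -> (A=3 B=1)
Target reached → yes.

Answer: yes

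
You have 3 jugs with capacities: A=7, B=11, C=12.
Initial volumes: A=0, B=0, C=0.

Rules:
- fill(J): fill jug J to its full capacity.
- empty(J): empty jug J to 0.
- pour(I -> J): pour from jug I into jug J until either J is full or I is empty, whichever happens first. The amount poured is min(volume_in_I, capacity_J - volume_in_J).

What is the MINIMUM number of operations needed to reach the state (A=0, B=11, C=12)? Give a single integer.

Answer: 2

Derivation:
BFS from (A=0, B=0, C=0). One shortest path:
  1. fill(B) -> (A=0 B=11 C=0)
  2. fill(C) -> (A=0 B=11 C=12)
Reached target in 2 moves.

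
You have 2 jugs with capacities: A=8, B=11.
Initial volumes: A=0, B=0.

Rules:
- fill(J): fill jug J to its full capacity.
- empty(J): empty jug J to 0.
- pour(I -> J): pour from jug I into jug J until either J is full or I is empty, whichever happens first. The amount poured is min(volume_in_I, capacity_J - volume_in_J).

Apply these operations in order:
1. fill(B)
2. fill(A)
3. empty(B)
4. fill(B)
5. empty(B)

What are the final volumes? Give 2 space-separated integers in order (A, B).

Step 1: fill(B) -> (A=0 B=11)
Step 2: fill(A) -> (A=8 B=11)
Step 3: empty(B) -> (A=8 B=0)
Step 4: fill(B) -> (A=8 B=11)
Step 5: empty(B) -> (A=8 B=0)

Answer: 8 0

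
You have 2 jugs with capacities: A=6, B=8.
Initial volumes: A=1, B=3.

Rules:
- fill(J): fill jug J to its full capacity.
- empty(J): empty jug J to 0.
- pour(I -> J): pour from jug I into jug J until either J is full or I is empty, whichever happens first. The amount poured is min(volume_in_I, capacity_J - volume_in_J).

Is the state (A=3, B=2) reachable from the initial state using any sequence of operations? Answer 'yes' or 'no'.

Answer: no

Derivation:
BFS explored all 29 reachable states.
Reachable set includes: (0,0), (0,1), (0,2), (0,3), (0,4), (0,5), (0,6), (0,7), (0,8), (1,0), (1,3), (1,8) ...
Target (A=3, B=2) not in reachable set → no.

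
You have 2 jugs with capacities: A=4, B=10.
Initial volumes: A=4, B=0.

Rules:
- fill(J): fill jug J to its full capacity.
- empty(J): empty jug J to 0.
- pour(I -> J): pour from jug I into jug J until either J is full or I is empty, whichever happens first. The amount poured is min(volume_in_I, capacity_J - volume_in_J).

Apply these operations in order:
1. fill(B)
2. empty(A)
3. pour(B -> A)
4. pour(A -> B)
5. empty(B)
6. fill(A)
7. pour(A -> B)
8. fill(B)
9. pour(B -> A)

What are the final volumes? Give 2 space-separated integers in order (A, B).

Answer: 4 6

Derivation:
Step 1: fill(B) -> (A=4 B=10)
Step 2: empty(A) -> (A=0 B=10)
Step 3: pour(B -> A) -> (A=4 B=6)
Step 4: pour(A -> B) -> (A=0 B=10)
Step 5: empty(B) -> (A=0 B=0)
Step 6: fill(A) -> (A=4 B=0)
Step 7: pour(A -> B) -> (A=0 B=4)
Step 8: fill(B) -> (A=0 B=10)
Step 9: pour(B -> A) -> (A=4 B=6)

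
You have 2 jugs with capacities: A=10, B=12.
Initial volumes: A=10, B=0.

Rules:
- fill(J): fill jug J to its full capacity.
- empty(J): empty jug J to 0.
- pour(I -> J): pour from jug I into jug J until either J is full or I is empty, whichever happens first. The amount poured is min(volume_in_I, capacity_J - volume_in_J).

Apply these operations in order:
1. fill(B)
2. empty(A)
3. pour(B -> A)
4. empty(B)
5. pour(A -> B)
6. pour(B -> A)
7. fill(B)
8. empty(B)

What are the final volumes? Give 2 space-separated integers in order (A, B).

Answer: 10 0

Derivation:
Step 1: fill(B) -> (A=10 B=12)
Step 2: empty(A) -> (A=0 B=12)
Step 3: pour(B -> A) -> (A=10 B=2)
Step 4: empty(B) -> (A=10 B=0)
Step 5: pour(A -> B) -> (A=0 B=10)
Step 6: pour(B -> A) -> (A=10 B=0)
Step 7: fill(B) -> (A=10 B=12)
Step 8: empty(B) -> (A=10 B=0)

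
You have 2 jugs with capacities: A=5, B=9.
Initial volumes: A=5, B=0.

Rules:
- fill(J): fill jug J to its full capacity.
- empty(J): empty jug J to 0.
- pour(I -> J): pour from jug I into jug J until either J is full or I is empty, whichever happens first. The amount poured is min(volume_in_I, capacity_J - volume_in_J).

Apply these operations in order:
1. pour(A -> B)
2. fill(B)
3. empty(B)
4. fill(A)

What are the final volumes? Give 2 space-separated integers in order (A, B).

Answer: 5 0

Derivation:
Step 1: pour(A -> B) -> (A=0 B=5)
Step 2: fill(B) -> (A=0 B=9)
Step 3: empty(B) -> (A=0 B=0)
Step 4: fill(A) -> (A=5 B=0)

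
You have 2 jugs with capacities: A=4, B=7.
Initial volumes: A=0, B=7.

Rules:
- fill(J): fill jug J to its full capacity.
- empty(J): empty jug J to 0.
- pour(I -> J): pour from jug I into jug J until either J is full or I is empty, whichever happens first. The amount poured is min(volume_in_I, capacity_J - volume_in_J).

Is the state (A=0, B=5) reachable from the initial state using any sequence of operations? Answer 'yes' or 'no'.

BFS from (A=0, B=7):
  1. fill(A) -> (A=4 B=7)
  2. empty(B) -> (A=4 B=0)
  3. pour(A -> B) -> (A=0 B=4)
  4. fill(A) -> (A=4 B=4)
  5. pour(A -> B) -> (A=1 B=7)
  6. empty(B) -> (A=1 B=0)
  7. pour(A -> B) -> (A=0 B=1)
  8. fill(A) -> (A=4 B=1)
  9. pour(A -> B) -> (A=0 B=5)
Target reached → yes.

Answer: yes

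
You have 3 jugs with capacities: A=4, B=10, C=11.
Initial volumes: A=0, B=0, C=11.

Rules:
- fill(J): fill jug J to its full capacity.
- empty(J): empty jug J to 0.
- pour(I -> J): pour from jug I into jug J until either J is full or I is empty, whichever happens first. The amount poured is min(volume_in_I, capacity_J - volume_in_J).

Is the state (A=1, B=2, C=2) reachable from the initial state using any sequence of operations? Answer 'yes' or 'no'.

BFS explored all 390 reachable states.
Reachable set includes: (0,0,0), (0,0,1), (0,0,2), (0,0,3), (0,0,4), (0,0,5), (0,0,6), (0,0,7), (0,0,8), (0,0,9), (0,0,10), (0,0,11) ...
Target (A=1, B=2, C=2) not in reachable set → no.

Answer: no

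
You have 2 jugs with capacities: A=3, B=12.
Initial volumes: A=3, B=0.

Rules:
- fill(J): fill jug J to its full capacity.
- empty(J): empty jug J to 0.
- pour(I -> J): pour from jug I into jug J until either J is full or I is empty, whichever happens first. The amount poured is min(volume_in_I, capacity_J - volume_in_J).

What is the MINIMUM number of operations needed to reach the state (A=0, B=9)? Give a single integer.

BFS from (A=3, B=0). One shortest path:
  1. empty(A) -> (A=0 B=0)
  2. fill(B) -> (A=0 B=12)
  3. pour(B -> A) -> (A=3 B=9)
  4. empty(A) -> (A=0 B=9)
Reached target in 4 moves.

Answer: 4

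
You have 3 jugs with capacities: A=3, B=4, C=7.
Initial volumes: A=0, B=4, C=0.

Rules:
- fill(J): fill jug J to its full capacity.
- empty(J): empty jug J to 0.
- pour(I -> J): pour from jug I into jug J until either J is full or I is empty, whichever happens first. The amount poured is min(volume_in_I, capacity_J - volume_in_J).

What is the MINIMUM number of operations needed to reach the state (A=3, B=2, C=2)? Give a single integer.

Answer: 7

Derivation:
BFS from (A=0, B=4, C=0). One shortest path:
  1. fill(A) -> (A=3 B=4 C=0)
  2. pour(A -> C) -> (A=0 B=4 C=3)
  3. pour(B -> A) -> (A=3 B=1 C=3)
  4. pour(A -> C) -> (A=0 B=1 C=6)
  5. pour(B -> A) -> (A=1 B=0 C=6)
  6. pour(C -> B) -> (A=1 B=4 C=2)
  7. pour(B -> A) -> (A=3 B=2 C=2)
Reached target in 7 moves.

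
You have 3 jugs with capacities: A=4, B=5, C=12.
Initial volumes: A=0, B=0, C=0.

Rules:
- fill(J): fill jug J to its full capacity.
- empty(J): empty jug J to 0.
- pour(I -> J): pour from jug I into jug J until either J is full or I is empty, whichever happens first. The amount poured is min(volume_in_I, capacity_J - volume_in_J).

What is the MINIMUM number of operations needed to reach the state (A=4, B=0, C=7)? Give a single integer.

Answer: 4

Derivation:
BFS from (A=0, B=0, C=0). One shortest path:
  1. fill(A) -> (A=4 B=0 C=0)
  2. fill(C) -> (A=4 B=0 C=12)
  3. pour(C -> B) -> (A=4 B=5 C=7)
  4. empty(B) -> (A=4 B=0 C=7)
Reached target in 4 moves.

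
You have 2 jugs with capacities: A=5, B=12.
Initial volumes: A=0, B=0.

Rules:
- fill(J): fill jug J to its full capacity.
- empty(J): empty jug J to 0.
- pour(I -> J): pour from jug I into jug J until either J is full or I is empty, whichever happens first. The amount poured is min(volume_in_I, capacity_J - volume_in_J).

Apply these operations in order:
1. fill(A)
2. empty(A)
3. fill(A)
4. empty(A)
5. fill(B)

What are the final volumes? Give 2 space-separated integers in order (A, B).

Answer: 0 12

Derivation:
Step 1: fill(A) -> (A=5 B=0)
Step 2: empty(A) -> (A=0 B=0)
Step 3: fill(A) -> (A=5 B=0)
Step 4: empty(A) -> (A=0 B=0)
Step 5: fill(B) -> (A=0 B=12)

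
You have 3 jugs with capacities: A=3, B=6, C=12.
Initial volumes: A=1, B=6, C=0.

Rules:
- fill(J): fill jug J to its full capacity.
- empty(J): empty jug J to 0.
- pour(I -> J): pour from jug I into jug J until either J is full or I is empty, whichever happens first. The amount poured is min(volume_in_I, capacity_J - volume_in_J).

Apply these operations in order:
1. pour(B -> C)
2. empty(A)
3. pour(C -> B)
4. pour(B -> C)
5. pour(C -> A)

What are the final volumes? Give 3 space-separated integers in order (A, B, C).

Answer: 3 0 3

Derivation:
Step 1: pour(B -> C) -> (A=1 B=0 C=6)
Step 2: empty(A) -> (A=0 B=0 C=6)
Step 3: pour(C -> B) -> (A=0 B=6 C=0)
Step 4: pour(B -> C) -> (A=0 B=0 C=6)
Step 5: pour(C -> A) -> (A=3 B=0 C=3)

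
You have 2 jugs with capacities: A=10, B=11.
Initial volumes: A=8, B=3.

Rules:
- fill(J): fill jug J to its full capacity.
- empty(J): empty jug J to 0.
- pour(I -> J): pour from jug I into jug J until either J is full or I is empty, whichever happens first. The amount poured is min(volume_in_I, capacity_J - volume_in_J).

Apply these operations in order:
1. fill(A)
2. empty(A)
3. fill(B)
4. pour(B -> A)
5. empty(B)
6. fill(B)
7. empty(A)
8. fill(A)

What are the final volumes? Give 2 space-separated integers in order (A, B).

Step 1: fill(A) -> (A=10 B=3)
Step 2: empty(A) -> (A=0 B=3)
Step 3: fill(B) -> (A=0 B=11)
Step 4: pour(B -> A) -> (A=10 B=1)
Step 5: empty(B) -> (A=10 B=0)
Step 6: fill(B) -> (A=10 B=11)
Step 7: empty(A) -> (A=0 B=11)
Step 8: fill(A) -> (A=10 B=11)

Answer: 10 11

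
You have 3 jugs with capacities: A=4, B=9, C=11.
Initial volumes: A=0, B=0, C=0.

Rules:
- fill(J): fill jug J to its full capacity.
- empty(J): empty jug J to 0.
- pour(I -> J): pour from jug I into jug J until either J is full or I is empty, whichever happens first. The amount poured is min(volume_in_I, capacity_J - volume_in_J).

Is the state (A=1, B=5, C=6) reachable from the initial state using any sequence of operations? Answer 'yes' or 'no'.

BFS explored all 360 reachable states.
Reachable set includes: (0,0,0), (0,0,1), (0,0,2), (0,0,3), (0,0,4), (0,0,5), (0,0,6), (0,0,7), (0,0,8), (0,0,9), (0,0,10), (0,0,11) ...
Target (A=1, B=5, C=6) not in reachable set → no.

Answer: no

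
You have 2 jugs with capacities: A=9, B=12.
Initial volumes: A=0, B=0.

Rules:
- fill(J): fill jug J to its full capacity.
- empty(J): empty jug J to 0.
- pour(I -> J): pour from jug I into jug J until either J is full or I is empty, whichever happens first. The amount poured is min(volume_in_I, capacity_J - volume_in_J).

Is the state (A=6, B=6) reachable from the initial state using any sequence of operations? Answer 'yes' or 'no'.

BFS explored all 14 reachable states.
Reachable set includes: (0,0), (0,3), (0,6), (0,9), (0,12), (3,0), (3,12), (6,0), (6,12), (9,0), (9,3), (9,6) ...
Target (A=6, B=6) not in reachable set → no.

Answer: no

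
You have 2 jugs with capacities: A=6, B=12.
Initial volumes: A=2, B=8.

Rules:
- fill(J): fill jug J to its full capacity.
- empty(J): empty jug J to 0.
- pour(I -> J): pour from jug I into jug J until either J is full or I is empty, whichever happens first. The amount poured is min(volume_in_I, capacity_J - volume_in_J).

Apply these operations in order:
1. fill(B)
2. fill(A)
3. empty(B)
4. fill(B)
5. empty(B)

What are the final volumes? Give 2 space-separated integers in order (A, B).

Answer: 6 0

Derivation:
Step 1: fill(B) -> (A=2 B=12)
Step 2: fill(A) -> (A=6 B=12)
Step 3: empty(B) -> (A=6 B=0)
Step 4: fill(B) -> (A=6 B=12)
Step 5: empty(B) -> (A=6 B=0)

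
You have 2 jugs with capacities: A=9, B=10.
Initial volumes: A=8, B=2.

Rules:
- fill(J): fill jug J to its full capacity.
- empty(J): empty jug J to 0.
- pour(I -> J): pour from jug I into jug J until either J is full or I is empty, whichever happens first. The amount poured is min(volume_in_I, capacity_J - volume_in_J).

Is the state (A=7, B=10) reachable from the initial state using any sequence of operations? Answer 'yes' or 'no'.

Answer: yes

Derivation:
BFS from (A=8, B=2):
  1. empty(B) -> (A=8 B=0)
  2. pour(A -> B) -> (A=0 B=8)
  3. fill(A) -> (A=9 B=8)
  4. pour(A -> B) -> (A=7 B=10)
Target reached → yes.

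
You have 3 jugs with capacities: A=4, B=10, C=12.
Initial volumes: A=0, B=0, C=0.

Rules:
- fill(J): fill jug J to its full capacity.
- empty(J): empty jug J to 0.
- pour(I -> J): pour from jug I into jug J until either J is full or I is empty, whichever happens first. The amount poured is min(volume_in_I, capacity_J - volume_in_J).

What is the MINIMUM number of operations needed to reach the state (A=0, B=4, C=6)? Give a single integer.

BFS from (A=0, B=0, C=0). One shortest path:
  1. fill(B) -> (A=0 B=10 C=0)
  2. pour(B -> A) -> (A=4 B=6 C=0)
  3. pour(B -> C) -> (A=4 B=0 C=6)
  4. pour(A -> B) -> (A=0 B=4 C=6)
Reached target in 4 moves.

Answer: 4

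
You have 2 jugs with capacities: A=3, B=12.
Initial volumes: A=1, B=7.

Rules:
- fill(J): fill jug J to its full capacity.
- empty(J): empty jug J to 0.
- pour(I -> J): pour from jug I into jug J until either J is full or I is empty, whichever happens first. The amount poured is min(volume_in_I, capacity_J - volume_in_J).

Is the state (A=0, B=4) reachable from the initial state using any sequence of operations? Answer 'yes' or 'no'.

Answer: yes

Derivation:
BFS from (A=1, B=7):
  1. empty(A) -> (A=0 B=7)
  2. pour(B -> A) -> (A=3 B=4)
  3. empty(A) -> (A=0 B=4)
Target reached → yes.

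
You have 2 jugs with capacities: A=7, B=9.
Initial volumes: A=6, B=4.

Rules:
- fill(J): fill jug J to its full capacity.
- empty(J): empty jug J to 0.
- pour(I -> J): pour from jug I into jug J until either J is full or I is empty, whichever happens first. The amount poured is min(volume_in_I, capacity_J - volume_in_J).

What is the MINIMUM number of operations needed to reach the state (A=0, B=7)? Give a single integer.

BFS from (A=6, B=4). One shortest path:
  1. fill(A) -> (A=7 B=4)
  2. empty(B) -> (A=7 B=0)
  3. pour(A -> B) -> (A=0 B=7)
Reached target in 3 moves.

Answer: 3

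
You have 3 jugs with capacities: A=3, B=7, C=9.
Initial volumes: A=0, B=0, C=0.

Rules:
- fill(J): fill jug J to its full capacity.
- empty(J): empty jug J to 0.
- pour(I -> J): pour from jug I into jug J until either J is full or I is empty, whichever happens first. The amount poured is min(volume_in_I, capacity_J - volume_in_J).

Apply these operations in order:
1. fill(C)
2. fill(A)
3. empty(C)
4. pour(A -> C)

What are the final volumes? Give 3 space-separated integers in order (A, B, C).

Answer: 0 0 3

Derivation:
Step 1: fill(C) -> (A=0 B=0 C=9)
Step 2: fill(A) -> (A=3 B=0 C=9)
Step 3: empty(C) -> (A=3 B=0 C=0)
Step 4: pour(A -> C) -> (A=0 B=0 C=3)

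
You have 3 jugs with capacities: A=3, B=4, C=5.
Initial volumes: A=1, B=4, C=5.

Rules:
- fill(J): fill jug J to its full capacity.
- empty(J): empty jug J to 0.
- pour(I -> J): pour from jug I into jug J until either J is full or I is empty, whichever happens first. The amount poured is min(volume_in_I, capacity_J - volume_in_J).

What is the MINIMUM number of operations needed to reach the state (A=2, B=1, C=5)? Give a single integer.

Answer: 5

Derivation:
BFS from (A=1, B=4, C=5). One shortest path:
  1. empty(C) -> (A=1 B=4 C=0)
  2. pour(B -> C) -> (A=1 B=0 C=4)
  3. pour(A -> B) -> (A=0 B=1 C=4)
  4. fill(A) -> (A=3 B=1 C=4)
  5. pour(A -> C) -> (A=2 B=1 C=5)
Reached target in 5 moves.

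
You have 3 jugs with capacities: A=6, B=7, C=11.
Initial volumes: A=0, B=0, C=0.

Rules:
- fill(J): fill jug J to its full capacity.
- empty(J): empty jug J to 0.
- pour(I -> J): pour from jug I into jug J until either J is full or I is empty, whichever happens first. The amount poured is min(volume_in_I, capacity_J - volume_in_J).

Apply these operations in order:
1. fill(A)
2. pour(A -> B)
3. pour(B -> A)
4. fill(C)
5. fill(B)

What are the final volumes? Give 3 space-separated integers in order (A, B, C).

Answer: 6 7 11

Derivation:
Step 1: fill(A) -> (A=6 B=0 C=0)
Step 2: pour(A -> B) -> (A=0 B=6 C=0)
Step 3: pour(B -> A) -> (A=6 B=0 C=0)
Step 4: fill(C) -> (A=6 B=0 C=11)
Step 5: fill(B) -> (A=6 B=7 C=11)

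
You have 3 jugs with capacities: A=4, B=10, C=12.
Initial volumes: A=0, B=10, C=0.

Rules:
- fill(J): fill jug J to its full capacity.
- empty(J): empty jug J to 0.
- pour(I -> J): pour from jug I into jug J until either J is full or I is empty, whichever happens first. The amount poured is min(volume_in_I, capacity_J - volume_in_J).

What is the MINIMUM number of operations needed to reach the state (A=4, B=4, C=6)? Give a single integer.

BFS from (A=0, B=10, C=0). One shortest path:
  1. fill(A) -> (A=4 B=10 C=0)
  2. pour(B -> C) -> (A=4 B=0 C=10)
  3. pour(A -> B) -> (A=0 B=4 C=10)
  4. pour(C -> A) -> (A=4 B=4 C=6)
Reached target in 4 moves.

Answer: 4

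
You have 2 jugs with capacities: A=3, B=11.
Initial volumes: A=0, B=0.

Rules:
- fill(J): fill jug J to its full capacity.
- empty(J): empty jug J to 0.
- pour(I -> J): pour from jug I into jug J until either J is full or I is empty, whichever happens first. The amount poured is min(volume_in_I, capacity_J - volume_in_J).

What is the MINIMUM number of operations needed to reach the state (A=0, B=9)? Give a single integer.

BFS from (A=0, B=0). One shortest path:
  1. fill(A) -> (A=3 B=0)
  2. pour(A -> B) -> (A=0 B=3)
  3. fill(A) -> (A=3 B=3)
  4. pour(A -> B) -> (A=0 B=6)
  5. fill(A) -> (A=3 B=6)
  6. pour(A -> B) -> (A=0 B=9)
Reached target in 6 moves.

Answer: 6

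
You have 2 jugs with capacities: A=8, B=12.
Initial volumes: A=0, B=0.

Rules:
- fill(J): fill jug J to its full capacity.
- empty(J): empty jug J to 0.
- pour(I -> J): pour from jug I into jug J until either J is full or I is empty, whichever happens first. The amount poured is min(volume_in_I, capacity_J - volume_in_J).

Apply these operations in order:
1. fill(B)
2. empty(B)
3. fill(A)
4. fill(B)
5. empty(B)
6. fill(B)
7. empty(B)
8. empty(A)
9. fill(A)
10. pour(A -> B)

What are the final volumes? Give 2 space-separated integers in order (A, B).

Answer: 0 8

Derivation:
Step 1: fill(B) -> (A=0 B=12)
Step 2: empty(B) -> (A=0 B=0)
Step 3: fill(A) -> (A=8 B=0)
Step 4: fill(B) -> (A=8 B=12)
Step 5: empty(B) -> (A=8 B=0)
Step 6: fill(B) -> (A=8 B=12)
Step 7: empty(B) -> (A=8 B=0)
Step 8: empty(A) -> (A=0 B=0)
Step 9: fill(A) -> (A=8 B=0)
Step 10: pour(A -> B) -> (A=0 B=8)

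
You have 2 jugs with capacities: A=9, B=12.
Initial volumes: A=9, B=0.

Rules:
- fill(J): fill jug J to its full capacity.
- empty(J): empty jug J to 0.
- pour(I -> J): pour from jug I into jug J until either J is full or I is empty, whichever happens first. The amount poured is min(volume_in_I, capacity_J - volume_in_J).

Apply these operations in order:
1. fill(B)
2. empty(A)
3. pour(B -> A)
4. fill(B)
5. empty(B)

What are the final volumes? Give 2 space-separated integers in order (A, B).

Answer: 9 0

Derivation:
Step 1: fill(B) -> (A=9 B=12)
Step 2: empty(A) -> (A=0 B=12)
Step 3: pour(B -> A) -> (A=9 B=3)
Step 4: fill(B) -> (A=9 B=12)
Step 5: empty(B) -> (A=9 B=0)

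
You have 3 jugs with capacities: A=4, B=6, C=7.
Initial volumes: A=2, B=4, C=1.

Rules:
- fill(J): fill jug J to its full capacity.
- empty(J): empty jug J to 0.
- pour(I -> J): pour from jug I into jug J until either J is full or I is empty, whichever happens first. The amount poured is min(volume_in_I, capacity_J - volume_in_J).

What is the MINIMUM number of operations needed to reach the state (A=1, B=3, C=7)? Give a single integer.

Answer: 5

Derivation:
BFS from (A=2, B=4, C=1). One shortest path:
  1. empty(A) -> (A=0 B=4 C=1)
  2. pour(C -> A) -> (A=1 B=4 C=0)
  3. pour(B -> C) -> (A=1 B=0 C=4)
  4. fill(B) -> (A=1 B=6 C=4)
  5. pour(B -> C) -> (A=1 B=3 C=7)
Reached target in 5 moves.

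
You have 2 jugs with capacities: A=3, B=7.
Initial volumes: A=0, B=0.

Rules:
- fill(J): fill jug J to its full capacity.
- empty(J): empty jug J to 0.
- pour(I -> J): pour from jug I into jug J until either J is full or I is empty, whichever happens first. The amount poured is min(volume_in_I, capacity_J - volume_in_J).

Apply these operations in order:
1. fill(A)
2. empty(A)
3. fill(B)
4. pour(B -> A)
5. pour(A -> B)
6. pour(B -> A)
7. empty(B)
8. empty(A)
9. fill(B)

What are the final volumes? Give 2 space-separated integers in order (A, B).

Step 1: fill(A) -> (A=3 B=0)
Step 2: empty(A) -> (A=0 B=0)
Step 3: fill(B) -> (A=0 B=7)
Step 4: pour(B -> A) -> (A=3 B=4)
Step 5: pour(A -> B) -> (A=0 B=7)
Step 6: pour(B -> A) -> (A=3 B=4)
Step 7: empty(B) -> (A=3 B=0)
Step 8: empty(A) -> (A=0 B=0)
Step 9: fill(B) -> (A=0 B=7)

Answer: 0 7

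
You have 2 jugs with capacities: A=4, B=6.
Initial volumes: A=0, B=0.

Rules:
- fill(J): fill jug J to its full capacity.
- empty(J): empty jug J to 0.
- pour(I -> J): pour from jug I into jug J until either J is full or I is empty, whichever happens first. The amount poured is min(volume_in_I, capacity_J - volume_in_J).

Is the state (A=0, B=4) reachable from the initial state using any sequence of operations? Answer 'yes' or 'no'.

Answer: yes

Derivation:
BFS from (A=0, B=0):
  1. fill(A) -> (A=4 B=0)
  2. pour(A -> B) -> (A=0 B=4)
Target reached → yes.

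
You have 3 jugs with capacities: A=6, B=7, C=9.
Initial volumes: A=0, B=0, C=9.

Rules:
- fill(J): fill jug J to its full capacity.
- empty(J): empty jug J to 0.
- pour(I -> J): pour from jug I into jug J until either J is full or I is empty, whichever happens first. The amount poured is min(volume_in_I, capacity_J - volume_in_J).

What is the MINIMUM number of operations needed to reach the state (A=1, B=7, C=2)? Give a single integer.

Answer: 5

Derivation:
BFS from (A=0, B=0, C=9). One shortest path:
  1. fill(B) -> (A=0 B=7 C=9)
  2. pour(B -> A) -> (A=6 B=1 C=9)
  3. empty(A) -> (A=0 B=1 C=9)
  4. pour(B -> A) -> (A=1 B=0 C=9)
  5. pour(C -> B) -> (A=1 B=7 C=2)
Reached target in 5 moves.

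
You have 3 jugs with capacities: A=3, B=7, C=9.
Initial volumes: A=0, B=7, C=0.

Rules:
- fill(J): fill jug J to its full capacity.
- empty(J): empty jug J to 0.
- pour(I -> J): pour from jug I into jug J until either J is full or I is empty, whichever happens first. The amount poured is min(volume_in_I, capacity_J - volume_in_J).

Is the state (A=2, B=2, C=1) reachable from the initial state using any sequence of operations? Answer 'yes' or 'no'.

BFS explored all 224 reachable states.
Reachable set includes: (0,0,0), (0,0,1), (0,0,2), (0,0,3), (0,0,4), (0,0,5), (0,0,6), (0,0,7), (0,0,8), (0,0,9), (0,1,0), (0,1,1) ...
Target (A=2, B=2, C=1) not in reachable set → no.

Answer: no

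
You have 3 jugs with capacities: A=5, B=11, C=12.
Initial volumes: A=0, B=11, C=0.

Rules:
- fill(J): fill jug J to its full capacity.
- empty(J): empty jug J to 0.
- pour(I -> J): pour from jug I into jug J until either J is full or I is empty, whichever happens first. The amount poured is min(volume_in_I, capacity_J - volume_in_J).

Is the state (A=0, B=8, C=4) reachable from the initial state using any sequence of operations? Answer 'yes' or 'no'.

Answer: yes

Derivation:
BFS from (A=0, B=11, C=0):
  1. fill(A) -> (A=5 B=11 C=0)
  2. pour(A -> C) -> (A=0 B=11 C=5)
  3. pour(B -> C) -> (A=0 B=4 C=12)
  4. pour(C -> A) -> (A=5 B=4 C=7)
  5. empty(A) -> (A=0 B=4 C=7)
  6. pour(B -> A) -> (A=4 B=0 C=7)
  7. pour(C -> B) -> (A=4 B=7 C=0)
  8. fill(C) -> (A=4 B=7 C=12)
  9. pour(C -> B) -> (A=4 B=11 C=8)
  10. empty(B) -> (A=4 B=0 C=8)
  11. pour(C -> B) -> (A=4 B=8 C=0)
  12. pour(A -> C) -> (A=0 B=8 C=4)
Target reached → yes.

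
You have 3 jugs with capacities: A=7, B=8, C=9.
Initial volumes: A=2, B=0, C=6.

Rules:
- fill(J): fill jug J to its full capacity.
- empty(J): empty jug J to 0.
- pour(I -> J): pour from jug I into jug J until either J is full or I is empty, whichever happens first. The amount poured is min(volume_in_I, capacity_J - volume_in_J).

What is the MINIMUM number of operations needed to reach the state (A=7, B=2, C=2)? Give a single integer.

Answer: 3

Derivation:
BFS from (A=2, B=0, C=6). One shortest path:
  1. fill(C) -> (A=2 B=0 C=9)
  2. pour(A -> B) -> (A=0 B=2 C=9)
  3. pour(C -> A) -> (A=7 B=2 C=2)
Reached target in 3 moves.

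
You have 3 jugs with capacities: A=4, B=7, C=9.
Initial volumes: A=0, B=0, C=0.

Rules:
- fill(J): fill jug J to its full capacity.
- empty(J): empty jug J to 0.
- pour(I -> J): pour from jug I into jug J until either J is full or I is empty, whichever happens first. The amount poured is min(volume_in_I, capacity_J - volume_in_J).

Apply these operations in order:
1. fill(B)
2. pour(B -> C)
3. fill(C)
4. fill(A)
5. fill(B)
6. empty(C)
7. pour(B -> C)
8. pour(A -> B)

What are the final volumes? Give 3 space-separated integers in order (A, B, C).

Step 1: fill(B) -> (A=0 B=7 C=0)
Step 2: pour(B -> C) -> (A=0 B=0 C=7)
Step 3: fill(C) -> (A=0 B=0 C=9)
Step 4: fill(A) -> (A=4 B=0 C=9)
Step 5: fill(B) -> (A=4 B=7 C=9)
Step 6: empty(C) -> (A=4 B=7 C=0)
Step 7: pour(B -> C) -> (A=4 B=0 C=7)
Step 8: pour(A -> B) -> (A=0 B=4 C=7)

Answer: 0 4 7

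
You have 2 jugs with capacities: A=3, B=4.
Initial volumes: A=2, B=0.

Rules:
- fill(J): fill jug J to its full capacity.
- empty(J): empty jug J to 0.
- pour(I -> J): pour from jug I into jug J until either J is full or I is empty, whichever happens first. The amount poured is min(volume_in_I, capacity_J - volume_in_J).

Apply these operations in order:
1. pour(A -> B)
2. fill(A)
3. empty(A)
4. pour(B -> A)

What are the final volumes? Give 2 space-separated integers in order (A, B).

Step 1: pour(A -> B) -> (A=0 B=2)
Step 2: fill(A) -> (A=3 B=2)
Step 3: empty(A) -> (A=0 B=2)
Step 4: pour(B -> A) -> (A=2 B=0)

Answer: 2 0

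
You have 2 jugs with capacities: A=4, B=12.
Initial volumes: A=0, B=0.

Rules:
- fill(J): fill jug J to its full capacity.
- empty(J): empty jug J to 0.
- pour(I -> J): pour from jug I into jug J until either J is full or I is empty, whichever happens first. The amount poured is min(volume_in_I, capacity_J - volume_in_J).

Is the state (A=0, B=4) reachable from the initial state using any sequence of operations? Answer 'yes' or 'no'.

BFS from (A=0, B=0):
  1. fill(A) -> (A=4 B=0)
  2. pour(A -> B) -> (A=0 B=4)
Target reached → yes.

Answer: yes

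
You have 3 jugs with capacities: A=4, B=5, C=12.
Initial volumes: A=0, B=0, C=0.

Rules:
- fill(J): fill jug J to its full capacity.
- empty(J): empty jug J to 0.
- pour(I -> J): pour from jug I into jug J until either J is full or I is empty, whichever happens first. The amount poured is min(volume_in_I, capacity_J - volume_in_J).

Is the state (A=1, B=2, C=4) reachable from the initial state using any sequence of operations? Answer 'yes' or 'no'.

BFS explored all 258 reachable states.
Reachable set includes: (0,0,0), (0,0,1), (0,0,2), (0,0,3), (0,0,4), (0,0,5), (0,0,6), (0,0,7), (0,0,8), (0,0,9), (0,0,10), (0,0,11) ...
Target (A=1, B=2, C=4) not in reachable set → no.

Answer: no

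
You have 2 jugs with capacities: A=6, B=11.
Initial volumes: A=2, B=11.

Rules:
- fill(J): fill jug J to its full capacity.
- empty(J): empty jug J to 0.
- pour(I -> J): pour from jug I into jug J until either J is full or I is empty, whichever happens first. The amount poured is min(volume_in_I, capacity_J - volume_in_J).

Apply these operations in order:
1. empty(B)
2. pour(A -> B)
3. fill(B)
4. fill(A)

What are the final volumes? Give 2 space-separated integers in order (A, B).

Step 1: empty(B) -> (A=2 B=0)
Step 2: pour(A -> B) -> (A=0 B=2)
Step 3: fill(B) -> (A=0 B=11)
Step 4: fill(A) -> (A=6 B=11)

Answer: 6 11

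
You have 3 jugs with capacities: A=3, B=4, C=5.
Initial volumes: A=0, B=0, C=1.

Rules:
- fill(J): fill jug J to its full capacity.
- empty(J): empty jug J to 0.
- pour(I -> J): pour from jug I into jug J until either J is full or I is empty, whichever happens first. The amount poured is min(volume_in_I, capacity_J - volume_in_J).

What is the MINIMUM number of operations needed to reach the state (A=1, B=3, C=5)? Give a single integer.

Answer: 4

Derivation:
BFS from (A=0, B=0, C=1). One shortest path:
  1. fill(A) -> (A=3 B=0 C=1)
  2. pour(A -> B) -> (A=0 B=3 C=1)
  3. pour(C -> A) -> (A=1 B=3 C=0)
  4. fill(C) -> (A=1 B=3 C=5)
Reached target in 4 moves.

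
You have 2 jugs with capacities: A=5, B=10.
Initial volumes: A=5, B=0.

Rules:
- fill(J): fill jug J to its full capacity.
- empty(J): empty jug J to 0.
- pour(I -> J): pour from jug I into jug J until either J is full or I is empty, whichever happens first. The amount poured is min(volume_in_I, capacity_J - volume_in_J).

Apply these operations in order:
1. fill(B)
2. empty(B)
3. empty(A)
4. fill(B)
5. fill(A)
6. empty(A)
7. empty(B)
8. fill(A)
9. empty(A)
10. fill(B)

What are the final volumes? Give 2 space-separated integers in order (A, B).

Answer: 0 10

Derivation:
Step 1: fill(B) -> (A=5 B=10)
Step 2: empty(B) -> (A=5 B=0)
Step 3: empty(A) -> (A=0 B=0)
Step 4: fill(B) -> (A=0 B=10)
Step 5: fill(A) -> (A=5 B=10)
Step 6: empty(A) -> (A=0 B=10)
Step 7: empty(B) -> (A=0 B=0)
Step 8: fill(A) -> (A=5 B=0)
Step 9: empty(A) -> (A=0 B=0)
Step 10: fill(B) -> (A=0 B=10)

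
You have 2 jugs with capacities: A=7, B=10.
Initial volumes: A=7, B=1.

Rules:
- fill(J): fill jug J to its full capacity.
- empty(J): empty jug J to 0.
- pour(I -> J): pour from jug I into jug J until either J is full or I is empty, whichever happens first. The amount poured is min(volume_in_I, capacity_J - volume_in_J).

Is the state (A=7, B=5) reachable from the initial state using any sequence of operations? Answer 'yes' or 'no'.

BFS from (A=7, B=1):
  1. pour(A -> B) -> (A=0 B=8)
  2. fill(A) -> (A=7 B=8)
  3. pour(A -> B) -> (A=5 B=10)
  4. empty(B) -> (A=5 B=0)
  5. pour(A -> B) -> (A=0 B=5)
  6. fill(A) -> (A=7 B=5)
Target reached → yes.

Answer: yes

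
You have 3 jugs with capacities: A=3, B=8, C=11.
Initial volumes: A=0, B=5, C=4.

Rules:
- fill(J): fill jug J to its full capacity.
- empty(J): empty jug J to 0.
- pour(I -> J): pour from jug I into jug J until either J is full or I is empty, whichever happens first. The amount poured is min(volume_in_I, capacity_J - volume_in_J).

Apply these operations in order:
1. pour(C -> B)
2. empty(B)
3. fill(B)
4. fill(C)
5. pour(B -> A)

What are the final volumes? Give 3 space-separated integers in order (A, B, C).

Step 1: pour(C -> B) -> (A=0 B=8 C=1)
Step 2: empty(B) -> (A=0 B=0 C=1)
Step 3: fill(B) -> (A=0 B=8 C=1)
Step 4: fill(C) -> (A=0 B=8 C=11)
Step 5: pour(B -> A) -> (A=3 B=5 C=11)

Answer: 3 5 11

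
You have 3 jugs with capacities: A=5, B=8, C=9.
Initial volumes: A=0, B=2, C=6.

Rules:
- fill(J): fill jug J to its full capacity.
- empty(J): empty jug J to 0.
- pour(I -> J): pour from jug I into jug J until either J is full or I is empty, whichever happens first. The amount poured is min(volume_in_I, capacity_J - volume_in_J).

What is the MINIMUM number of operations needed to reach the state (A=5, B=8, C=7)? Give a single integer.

BFS from (A=0, B=2, C=6). One shortest path:
  1. fill(A) -> (A=5 B=2 C=6)
  2. empty(B) -> (A=5 B=0 C=6)
  3. pour(C -> B) -> (A=5 B=6 C=0)
  4. fill(C) -> (A=5 B=6 C=9)
  5. pour(C -> B) -> (A=5 B=8 C=7)
Reached target in 5 moves.

Answer: 5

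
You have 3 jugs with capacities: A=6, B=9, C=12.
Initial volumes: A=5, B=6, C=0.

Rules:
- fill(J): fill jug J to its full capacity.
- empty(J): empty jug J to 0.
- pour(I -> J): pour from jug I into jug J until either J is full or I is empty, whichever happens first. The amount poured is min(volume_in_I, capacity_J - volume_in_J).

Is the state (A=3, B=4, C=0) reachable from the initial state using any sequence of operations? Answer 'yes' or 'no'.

BFS explored all 158 reachable states.
Reachable set includes: (0,0,0), (0,0,2), (0,0,3), (0,0,5), (0,0,6), (0,0,8), (0,0,9), (0,0,11), (0,0,12), (0,2,0), (0,2,3), (0,2,6) ...
Target (A=3, B=4, C=0) not in reachable set → no.

Answer: no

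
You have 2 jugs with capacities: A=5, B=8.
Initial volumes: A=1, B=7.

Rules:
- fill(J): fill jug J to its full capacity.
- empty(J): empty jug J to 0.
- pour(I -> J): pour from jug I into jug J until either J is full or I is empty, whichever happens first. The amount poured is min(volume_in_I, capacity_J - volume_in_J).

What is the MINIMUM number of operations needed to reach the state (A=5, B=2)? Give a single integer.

Answer: 2

Derivation:
BFS from (A=1, B=7). One shortest path:
  1. empty(A) -> (A=0 B=7)
  2. pour(B -> A) -> (A=5 B=2)
Reached target in 2 moves.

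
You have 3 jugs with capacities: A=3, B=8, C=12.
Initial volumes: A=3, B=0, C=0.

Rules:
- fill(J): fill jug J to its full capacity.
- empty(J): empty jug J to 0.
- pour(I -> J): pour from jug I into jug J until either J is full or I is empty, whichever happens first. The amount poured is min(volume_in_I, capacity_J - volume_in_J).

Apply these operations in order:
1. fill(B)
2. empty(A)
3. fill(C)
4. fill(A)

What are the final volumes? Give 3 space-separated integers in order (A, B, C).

Answer: 3 8 12

Derivation:
Step 1: fill(B) -> (A=3 B=8 C=0)
Step 2: empty(A) -> (A=0 B=8 C=0)
Step 3: fill(C) -> (A=0 B=8 C=12)
Step 4: fill(A) -> (A=3 B=8 C=12)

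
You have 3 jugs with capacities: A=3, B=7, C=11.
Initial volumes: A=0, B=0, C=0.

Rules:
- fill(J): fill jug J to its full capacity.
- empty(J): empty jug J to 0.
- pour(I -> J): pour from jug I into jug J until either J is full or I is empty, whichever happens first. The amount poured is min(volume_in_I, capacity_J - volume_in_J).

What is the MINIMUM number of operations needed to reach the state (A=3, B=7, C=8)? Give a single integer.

BFS from (A=0, B=0, C=0). One shortest path:
  1. fill(B) -> (A=0 B=7 C=0)
  2. fill(C) -> (A=0 B=7 C=11)
  3. pour(C -> A) -> (A=3 B=7 C=8)
Reached target in 3 moves.

Answer: 3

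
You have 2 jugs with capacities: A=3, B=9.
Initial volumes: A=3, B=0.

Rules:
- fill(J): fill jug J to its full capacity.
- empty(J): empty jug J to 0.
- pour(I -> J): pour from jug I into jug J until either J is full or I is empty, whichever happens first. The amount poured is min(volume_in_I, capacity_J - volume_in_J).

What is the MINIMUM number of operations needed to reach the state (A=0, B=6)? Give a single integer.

Answer: 3

Derivation:
BFS from (A=3, B=0). One shortest path:
  1. pour(A -> B) -> (A=0 B=3)
  2. fill(A) -> (A=3 B=3)
  3. pour(A -> B) -> (A=0 B=6)
Reached target in 3 moves.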